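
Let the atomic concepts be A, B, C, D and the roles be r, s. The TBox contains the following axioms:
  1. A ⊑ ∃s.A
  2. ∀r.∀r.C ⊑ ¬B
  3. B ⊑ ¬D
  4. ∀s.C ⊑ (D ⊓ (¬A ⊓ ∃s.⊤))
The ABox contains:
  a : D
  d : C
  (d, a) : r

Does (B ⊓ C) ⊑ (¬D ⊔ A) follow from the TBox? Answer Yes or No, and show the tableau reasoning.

1. (B ⊓ C) ⊑ (¬D ⊔ A)  ⇔  ((B ⊓ C) ⊓ (D ⊓ ¬A)) unsat w.r.t. T
   all branches close; clash {D, ¬D} at x₀
2. Hence (B ⊓ C) ⊑ (¬D ⊔ A): entailed.

Yes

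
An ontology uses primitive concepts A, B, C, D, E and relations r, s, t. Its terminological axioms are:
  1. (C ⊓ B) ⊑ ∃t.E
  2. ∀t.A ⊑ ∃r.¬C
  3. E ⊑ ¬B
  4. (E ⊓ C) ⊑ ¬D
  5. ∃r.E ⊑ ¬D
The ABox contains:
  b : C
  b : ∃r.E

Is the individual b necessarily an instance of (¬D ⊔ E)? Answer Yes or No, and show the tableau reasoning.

1. b : (¬D ⊔ E)?  L(b) = {C, ∃r.E} ∪ {(D ⊓ ¬E)}
   clash {D, ¬D} at b — b ∈ (¬D ⊔ E)
2. Hence b : (¬D ⊔ E): entailed.

Yes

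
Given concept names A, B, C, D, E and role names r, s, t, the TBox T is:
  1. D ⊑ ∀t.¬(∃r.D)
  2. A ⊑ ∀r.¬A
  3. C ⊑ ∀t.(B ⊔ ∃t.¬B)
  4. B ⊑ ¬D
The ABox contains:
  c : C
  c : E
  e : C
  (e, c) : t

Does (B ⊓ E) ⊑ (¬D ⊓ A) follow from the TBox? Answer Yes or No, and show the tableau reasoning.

No

1. (B ⊓ E) ⊑ (¬D ⊓ A)  ⇔  ((B ⊓ E) ⊓ (D ⊔ ¬A)) unsat w.r.t. T
   apply at x₀: B⊑¬D
   open: L(x₀) ⊇ {B, E, ¬A, ¬C, ¬D}
2. Hence (B ⊓ E) ⊑ (¬D ⊓ A): not entailed.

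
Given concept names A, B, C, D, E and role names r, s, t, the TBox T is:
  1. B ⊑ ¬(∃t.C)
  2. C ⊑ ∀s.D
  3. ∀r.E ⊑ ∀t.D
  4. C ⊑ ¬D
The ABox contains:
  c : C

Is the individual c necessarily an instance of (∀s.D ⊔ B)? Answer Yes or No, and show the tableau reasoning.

Yes

1. c : (∀s.D ⊔ B)?  L(c) = {C} ∪ {(∃s.¬D ⊓ ¬B)}
   clash {D, ¬D} at an ∃-successor — c ∈ (∀s.D ⊔ B)
2. Hence c : (∀s.D ⊔ B): entailed.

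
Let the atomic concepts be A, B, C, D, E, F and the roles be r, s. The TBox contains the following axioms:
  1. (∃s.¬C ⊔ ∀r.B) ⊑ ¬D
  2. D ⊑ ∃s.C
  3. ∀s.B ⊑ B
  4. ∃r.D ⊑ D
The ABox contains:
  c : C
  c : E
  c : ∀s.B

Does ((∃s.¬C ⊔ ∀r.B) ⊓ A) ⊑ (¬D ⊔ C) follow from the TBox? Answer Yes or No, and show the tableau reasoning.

Yes

1. ((∃s.¬C ⊔ ∀r.B) ⊓ A) ⊑ (¬D ⊔ C)  ⇔  (((∃s.¬C ⊔ ∀r.B) ⊓ A) ⊓ (D ⊓ ¬C)) unsat w.r.t. T
   all branches close; clash {D, ¬D} at x₀
2. Hence ((∃s.¬C ⊔ ∀r.B) ⊓ A) ⊑ (¬D ⊔ C): entailed.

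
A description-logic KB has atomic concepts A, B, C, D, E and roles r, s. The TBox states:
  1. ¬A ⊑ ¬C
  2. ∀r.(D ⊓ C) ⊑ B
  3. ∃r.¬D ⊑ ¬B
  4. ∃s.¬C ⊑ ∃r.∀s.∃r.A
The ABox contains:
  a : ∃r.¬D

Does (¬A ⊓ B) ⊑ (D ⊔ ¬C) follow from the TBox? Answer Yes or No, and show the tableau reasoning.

1. (¬A ⊓ B) ⊑ (D ⊔ ¬C)  ⇔  ((¬A ⊓ B) ⊓ (¬D ⊓ C)) unsat w.r.t. T
   all branches close; clash {C, ¬C} at x₀
2. Hence (¬A ⊓ B) ⊑ (D ⊔ ¬C): entailed.

Yes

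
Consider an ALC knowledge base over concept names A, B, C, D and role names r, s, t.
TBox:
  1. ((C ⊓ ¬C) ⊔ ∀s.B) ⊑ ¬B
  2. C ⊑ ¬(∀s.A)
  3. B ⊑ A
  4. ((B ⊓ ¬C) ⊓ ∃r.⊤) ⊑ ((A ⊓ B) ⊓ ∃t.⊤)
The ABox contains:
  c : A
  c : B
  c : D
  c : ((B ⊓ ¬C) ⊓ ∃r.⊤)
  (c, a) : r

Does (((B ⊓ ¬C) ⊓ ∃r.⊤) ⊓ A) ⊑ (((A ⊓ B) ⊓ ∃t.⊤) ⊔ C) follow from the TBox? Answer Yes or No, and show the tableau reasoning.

Yes

1. (((B ⊓ ¬C) ⊓ ∃r.⊤) ⊓ A) ⊑ (((A ⊓ B) ⊓ ∃t.⊤) ⊔ C)  ⇔  ((((B ⊓ ¬C) ⊓ ∃r.⊤) ⊓ A) ⊓ (((¬A ⊔ ¬B) ⊔ ∀t.⊥) ⊓ ¬C)) unsat w.r.t. T
   all branches close; clash {B, ¬B} at x₀
2. Hence (((B ⊓ ¬C) ⊓ ∃r.⊤) ⊓ A) ⊑ (((A ⊓ B) ⊓ ∃t.⊤) ⊔ C): entailed.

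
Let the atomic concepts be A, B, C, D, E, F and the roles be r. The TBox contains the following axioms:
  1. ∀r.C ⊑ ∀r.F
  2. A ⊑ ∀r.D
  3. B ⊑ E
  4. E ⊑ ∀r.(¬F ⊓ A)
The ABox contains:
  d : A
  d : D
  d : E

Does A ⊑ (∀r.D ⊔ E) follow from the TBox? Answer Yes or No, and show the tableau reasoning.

Yes

1. A ⊑ (∀r.D ⊔ E)  ⇔  (A ⊓ (∃r.¬D ⊓ ¬E)) unsat w.r.t. T
   all branches close; clash {E, ¬E} at x₀
2. Hence A ⊑ (∀r.D ⊔ E): entailed.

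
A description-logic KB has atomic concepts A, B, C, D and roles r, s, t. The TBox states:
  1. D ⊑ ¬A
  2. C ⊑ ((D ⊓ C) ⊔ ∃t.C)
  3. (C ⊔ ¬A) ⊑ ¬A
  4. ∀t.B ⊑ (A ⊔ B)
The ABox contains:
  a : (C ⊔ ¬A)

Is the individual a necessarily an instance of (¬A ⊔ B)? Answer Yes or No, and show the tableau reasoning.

Yes

1. a : (¬A ⊔ B)?  L(a) = {(C ⊔ ¬A)} ∪ {(A ⊓ ¬B)}
   clash {A, ¬A} at a — a ∈ (¬A ⊔ B)
2. Hence a : (¬A ⊔ B): entailed.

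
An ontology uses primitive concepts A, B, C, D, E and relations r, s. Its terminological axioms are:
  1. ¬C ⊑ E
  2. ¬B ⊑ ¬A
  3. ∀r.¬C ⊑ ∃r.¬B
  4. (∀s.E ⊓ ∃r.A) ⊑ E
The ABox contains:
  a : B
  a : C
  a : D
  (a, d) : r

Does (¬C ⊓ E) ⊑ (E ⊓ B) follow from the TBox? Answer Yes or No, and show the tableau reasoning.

No

1. (¬C ⊓ E) ⊑ (E ⊓ B)  ⇔  ((¬C ⊓ E) ⊓ (¬E ⊔ ¬B)) unsat w.r.t. T
   open: L(x₀) ⊇ {E, ¬A, ¬B, ¬C, ∃r.C} (+ ∃-successors)
2. Hence (¬C ⊓ E) ⊑ (E ⊓ B): not entailed.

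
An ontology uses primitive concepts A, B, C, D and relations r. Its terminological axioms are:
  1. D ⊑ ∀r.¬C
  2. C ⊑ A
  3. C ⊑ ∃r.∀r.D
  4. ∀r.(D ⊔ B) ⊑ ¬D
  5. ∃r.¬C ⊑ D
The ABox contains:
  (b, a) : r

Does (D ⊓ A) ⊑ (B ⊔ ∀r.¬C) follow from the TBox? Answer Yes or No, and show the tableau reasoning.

Yes

1. (D ⊓ A) ⊑ (B ⊔ ∀r.¬C)  ⇔  ((D ⊓ A) ⊓ (¬B ⊓ ∃r.C)) unsat w.r.t. T
   all branches close; clash {D, ¬D} at x₀
2. Hence (D ⊓ A) ⊑ (B ⊔ ∀r.¬C): entailed.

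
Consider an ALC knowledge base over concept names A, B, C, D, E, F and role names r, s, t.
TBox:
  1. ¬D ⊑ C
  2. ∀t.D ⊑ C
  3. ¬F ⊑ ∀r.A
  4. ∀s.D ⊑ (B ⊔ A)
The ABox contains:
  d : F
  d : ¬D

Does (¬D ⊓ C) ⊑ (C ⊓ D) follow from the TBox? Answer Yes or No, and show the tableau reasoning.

1. (¬D ⊓ C) ⊑ (C ⊓ D)  ⇔  ((¬D ⊓ C) ⊓ (¬C ⊔ ¬D)) unsat w.r.t. T
   open: L(x₀) ⊇ {C, F, ¬D, ∃s.¬D} (+ ∃-successors)
2. Hence (¬D ⊓ C) ⊑ (C ⊓ D): not entailed.

No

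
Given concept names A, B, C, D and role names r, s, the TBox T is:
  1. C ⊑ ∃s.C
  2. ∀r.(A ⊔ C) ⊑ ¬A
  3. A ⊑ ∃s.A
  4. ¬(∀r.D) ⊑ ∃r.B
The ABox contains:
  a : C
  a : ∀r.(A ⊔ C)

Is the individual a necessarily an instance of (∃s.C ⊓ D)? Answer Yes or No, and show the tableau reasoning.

No

1. a : (∃s.C ⊓ D)?  L(a) = {C, ∀r.(A ⊔ C)} ∪ {(∀s.¬C ⊔ ¬D)}
   apply at a: C⊑∃s.C; ∀r.(A ⊔ C)⊑¬A
   open: L(a) ⊇ {C, ¬A, ¬D, ∀r.(A ⊔ C), ∀r.D, …} (+ ∃-successors) — a ∉ (∃s.C ⊓ D) possible
2. Hence a : (∃s.C ⊓ D): not entailed.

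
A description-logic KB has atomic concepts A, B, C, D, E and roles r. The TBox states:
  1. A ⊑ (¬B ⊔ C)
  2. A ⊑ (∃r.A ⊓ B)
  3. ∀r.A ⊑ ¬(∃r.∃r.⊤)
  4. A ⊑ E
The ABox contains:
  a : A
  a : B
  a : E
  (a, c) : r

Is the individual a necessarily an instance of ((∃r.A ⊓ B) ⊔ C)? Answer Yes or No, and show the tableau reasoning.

Yes

1. a : ((∃r.A ⊓ B) ⊔ C)?  L(a) = {A, B, E} ∪ {((∀r.¬A ⊔ ¬B) ⊓ ¬C)}
   clash {C, ¬C} at a — a ∈ ((∃r.A ⊓ B) ⊔ C)
2. Hence a : ((∃r.A ⊓ B) ⊔ C): entailed.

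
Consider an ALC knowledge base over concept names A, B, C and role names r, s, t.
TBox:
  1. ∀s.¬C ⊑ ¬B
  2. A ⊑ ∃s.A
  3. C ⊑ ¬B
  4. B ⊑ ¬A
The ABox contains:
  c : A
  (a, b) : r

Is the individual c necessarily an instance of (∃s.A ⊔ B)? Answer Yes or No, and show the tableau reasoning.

1. c : (∃s.A ⊔ B)?  L(c) = {A} ∪ {(∀s.¬A ⊓ ¬B)}
   clash {A, ¬A} at an ∃-successor — c ∈ (∃s.A ⊔ B)
2. Hence c : (∃s.A ⊔ B): entailed.

Yes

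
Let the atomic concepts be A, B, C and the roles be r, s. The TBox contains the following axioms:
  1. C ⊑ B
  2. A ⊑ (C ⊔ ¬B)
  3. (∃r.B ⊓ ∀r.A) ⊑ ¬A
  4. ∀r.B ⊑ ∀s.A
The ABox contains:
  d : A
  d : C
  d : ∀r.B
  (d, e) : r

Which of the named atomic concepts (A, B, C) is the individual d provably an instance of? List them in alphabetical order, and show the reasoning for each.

1. d : A?  L(d) = {A, C, ∀r.B} ∪ {¬A}
   clash {A, ¬A} at d — d ∈ A
2. d : B?  L(d) = {A, C, ∀r.B} ∪ {¬B}
   clash {B, ¬B} at d — d ∈ B
3. d : C?  L(d) = {A, C, ∀r.B} ∪ {¬C}
   clash {C, ¬C} at d — d ∈ C
4. Entailed for d: {A, B, C}

{A, B, C}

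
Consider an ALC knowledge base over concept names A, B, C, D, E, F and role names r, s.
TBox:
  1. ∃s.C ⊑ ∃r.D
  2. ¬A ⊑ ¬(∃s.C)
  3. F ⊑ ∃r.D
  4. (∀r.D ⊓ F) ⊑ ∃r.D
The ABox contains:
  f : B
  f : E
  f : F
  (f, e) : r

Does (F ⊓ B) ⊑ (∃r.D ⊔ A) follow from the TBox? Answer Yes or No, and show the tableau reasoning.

Yes

1. (F ⊓ B) ⊑ (∃r.D ⊔ A)  ⇔  ((F ⊓ B) ⊓ (∀r.¬D ⊓ ¬A)) unsat w.r.t. T
   all branches close; clash {D, ¬D} at an ∃-successor
2. Hence (F ⊓ B) ⊑ (∃r.D ⊔ A): entailed.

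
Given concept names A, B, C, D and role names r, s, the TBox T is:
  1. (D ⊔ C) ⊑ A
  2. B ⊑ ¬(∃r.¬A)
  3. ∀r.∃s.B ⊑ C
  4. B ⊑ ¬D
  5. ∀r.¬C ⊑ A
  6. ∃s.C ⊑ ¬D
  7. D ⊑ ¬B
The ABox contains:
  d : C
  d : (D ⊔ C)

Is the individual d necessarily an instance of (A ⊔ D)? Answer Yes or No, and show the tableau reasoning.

Yes

1. d : (A ⊔ D)?  L(d) = {C, (D ⊔ C)} ∪ {(¬A ⊓ ¬D)}
   clash {A, ¬A} at d — d ∈ (A ⊔ D)
2. Hence d : (A ⊔ D): entailed.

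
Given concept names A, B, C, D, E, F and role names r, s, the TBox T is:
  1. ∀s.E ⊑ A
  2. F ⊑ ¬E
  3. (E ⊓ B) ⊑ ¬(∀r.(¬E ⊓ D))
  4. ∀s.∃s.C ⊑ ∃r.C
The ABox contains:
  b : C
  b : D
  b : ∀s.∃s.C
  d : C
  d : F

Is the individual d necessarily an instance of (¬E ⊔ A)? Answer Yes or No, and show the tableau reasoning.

1. d : (¬E ⊔ A)?  L(d) = {C, F} ∪ {(E ⊓ ¬A)}
   clash {E, ¬E} at d — d ∈ (¬E ⊔ A)
2. Hence d : (¬E ⊔ A): entailed.

Yes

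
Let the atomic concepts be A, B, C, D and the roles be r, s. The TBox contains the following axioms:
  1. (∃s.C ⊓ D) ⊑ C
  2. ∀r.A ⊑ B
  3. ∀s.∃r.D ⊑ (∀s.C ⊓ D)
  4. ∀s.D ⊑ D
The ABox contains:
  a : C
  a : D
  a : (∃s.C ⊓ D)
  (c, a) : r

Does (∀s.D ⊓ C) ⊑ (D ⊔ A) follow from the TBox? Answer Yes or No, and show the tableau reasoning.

Yes

1. (∀s.D ⊓ C) ⊑ (D ⊔ A)  ⇔  ((∀s.D ⊓ C) ⊓ (¬D ⊓ ¬A)) unsat w.r.t. T
   all branches close; clash {D, ¬D} at x₀
2. Hence (∀s.D ⊓ C) ⊑ (D ⊔ A): entailed.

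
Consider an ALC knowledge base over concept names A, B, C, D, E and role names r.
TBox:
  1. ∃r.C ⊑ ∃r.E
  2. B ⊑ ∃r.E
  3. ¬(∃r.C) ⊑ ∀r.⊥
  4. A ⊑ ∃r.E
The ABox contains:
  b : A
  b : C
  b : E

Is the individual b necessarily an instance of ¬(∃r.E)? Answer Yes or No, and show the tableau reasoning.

1. b : ¬(∃r.E)?  L(b) = {A, C, E} ∪ {∃r.E}
   open: L(b) ⊇ {A, C, E, ∃r.C, ∃r.E} (+ ∃-successors) — b ∉ ¬(∃r.E) possible
2. Hence b : ¬(∃r.E): not entailed.

No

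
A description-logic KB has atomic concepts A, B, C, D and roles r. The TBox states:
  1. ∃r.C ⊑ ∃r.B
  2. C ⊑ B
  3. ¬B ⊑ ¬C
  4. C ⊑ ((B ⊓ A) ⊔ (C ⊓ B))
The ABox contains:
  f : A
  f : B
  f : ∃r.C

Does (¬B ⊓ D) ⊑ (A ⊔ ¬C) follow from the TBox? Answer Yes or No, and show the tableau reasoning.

1. (¬B ⊓ D) ⊑ (A ⊔ ¬C)  ⇔  ((¬B ⊓ D) ⊓ (¬A ⊓ C)) unsat w.r.t. T
   all branches close; clash {C, ¬C} at x₀
2. Hence (¬B ⊓ D) ⊑ (A ⊔ ¬C): entailed.

Yes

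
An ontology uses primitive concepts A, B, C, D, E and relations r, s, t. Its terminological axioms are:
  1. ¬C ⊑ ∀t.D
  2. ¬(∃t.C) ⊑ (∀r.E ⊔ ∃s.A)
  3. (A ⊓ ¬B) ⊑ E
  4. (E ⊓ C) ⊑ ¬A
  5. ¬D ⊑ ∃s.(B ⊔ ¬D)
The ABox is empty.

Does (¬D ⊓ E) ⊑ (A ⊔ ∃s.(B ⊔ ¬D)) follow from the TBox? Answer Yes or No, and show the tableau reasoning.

1. (¬D ⊓ E) ⊑ (A ⊔ ∃s.(B ⊔ ¬D))  ⇔  ((¬D ⊓ E) ⊓ (¬A ⊓ ∀s.(¬B ⊓ D))) unsat w.r.t. T
   all branches close; clash {D, ¬D} at an ∃-successor
2. Hence (¬D ⊓ E) ⊑ (A ⊔ ∃s.(B ⊔ ¬D)): entailed.

Yes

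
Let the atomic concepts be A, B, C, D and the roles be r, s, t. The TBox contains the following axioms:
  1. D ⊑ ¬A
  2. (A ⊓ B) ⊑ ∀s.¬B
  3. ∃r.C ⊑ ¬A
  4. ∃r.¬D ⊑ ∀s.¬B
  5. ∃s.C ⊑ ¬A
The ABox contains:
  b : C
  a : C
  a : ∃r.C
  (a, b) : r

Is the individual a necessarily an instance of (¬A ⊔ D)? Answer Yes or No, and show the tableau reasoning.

Yes

1. a : (¬A ⊔ D)?  L(a) = {C, ∃r.C} ∪ {(A ⊓ ¬D)}
   clash {A, ¬A} at a — a ∈ (¬A ⊔ D)
2. Hence a : (¬A ⊔ D): entailed.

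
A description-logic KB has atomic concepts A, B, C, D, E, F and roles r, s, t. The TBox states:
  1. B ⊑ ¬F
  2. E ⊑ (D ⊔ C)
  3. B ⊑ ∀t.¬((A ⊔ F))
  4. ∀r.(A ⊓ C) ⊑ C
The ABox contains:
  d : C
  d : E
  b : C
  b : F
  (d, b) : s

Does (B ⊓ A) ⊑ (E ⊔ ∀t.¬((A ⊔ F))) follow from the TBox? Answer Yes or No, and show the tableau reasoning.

1. (B ⊓ A) ⊑ (E ⊔ ∀t.¬((A ⊔ F)))  ⇔  ((B ⊓ A) ⊓ (¬E ⊓ ∃t.(A ⊔ F))) unsat w.r.t. T
   all branches close; clash {F, ¬F} at an ∃-successor
2. Hence (B ⊓ A) ⊑ (E ⊔ ∀t.¬((A ⊔ F))): entailed.

Yes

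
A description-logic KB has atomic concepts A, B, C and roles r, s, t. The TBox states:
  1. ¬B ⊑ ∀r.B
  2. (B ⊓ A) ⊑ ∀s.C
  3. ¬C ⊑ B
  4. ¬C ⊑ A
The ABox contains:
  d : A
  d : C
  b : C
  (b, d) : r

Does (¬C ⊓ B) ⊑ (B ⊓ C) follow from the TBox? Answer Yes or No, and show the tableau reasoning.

1. (¬C ⊓ B) ⊑ (B ⊓ C)  ⇔  ((¬C ⊓ B) ⊓ (¬B ⊔ ¬C)) unsat w.r.t. T
   apply at x₀: ¬C⊑A
   open: L(x₀) ⊇ {A, B, ¬C, ∀s.C}
2. Hence (¬C ⊓ B) ⊑ (B ⊓ C): not entailed.

No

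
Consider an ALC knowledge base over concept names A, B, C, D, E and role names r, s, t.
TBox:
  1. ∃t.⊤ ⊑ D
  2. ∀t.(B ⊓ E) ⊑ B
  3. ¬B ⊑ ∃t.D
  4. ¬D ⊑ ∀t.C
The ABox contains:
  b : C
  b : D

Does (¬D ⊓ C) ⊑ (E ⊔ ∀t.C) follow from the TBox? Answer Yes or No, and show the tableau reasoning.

Yes

1. (¬D ⊓ C) ⊑ (E ⊔ ∀t.C)  ⇔  ((¬D ⊓ C) ⊓ (¬E ⊓ ∃t.¬C)) unsat w.r.t. T
   all branches close; clash {D, ¬D} at x₀
2. Hence (¬D ⊓ C) ⊑ (E ⊔ ∀t.C): entailed.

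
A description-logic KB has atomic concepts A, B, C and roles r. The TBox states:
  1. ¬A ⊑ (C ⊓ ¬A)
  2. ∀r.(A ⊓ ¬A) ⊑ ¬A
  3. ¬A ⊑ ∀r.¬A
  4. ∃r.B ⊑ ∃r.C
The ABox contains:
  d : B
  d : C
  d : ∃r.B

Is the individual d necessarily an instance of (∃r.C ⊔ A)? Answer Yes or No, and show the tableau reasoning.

Yes

1. d : (∃r.C ⊔ A)?  L(d) = {B, C, ∃r.B} ∪ {(∀r.¬C ⊓ ¬A)}
   clash {C, ¬C} at an ∃-successor — d ∈ (∃r.C ⊔ A)
2. Hence d : (∃r.C ⊔ A): entailed.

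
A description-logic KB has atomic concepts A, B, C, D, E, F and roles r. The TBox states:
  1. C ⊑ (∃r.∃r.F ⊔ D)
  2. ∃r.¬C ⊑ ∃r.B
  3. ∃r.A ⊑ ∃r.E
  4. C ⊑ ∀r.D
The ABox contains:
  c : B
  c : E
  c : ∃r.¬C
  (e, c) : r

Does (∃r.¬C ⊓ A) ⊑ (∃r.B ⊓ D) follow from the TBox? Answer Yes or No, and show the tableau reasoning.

No

1. (∃r.¬C ⊓ A) ⊑ (∃r.B ⊓ D)  ⇔  ((∃r.¬C ⊓ A) ⊓ (∀r.¬B ⊔ ¬D)) unsat w.r.t. T
   apply at x₀: ∃r.¬C⊑∃r.B
   open: L(x₀) ⊇ {A, ¬C, ¬D, ∀r.¬A, ∃r.B, …} (+ ∃-successors)
2. Hence (∃r.¬C ⊓ A) ⊑ (∃r.B ⊓ D): not entailed.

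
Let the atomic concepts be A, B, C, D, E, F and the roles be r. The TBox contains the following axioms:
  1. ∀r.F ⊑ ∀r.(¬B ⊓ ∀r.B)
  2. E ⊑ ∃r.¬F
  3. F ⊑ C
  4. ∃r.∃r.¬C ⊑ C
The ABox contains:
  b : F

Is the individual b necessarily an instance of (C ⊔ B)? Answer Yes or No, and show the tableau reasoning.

1. b : (C ⊔ B)?  L(b) = {F} ∪ {(¬C ⊓ ¬B)}
   clash {C, ¬C} at b — b ∈ (C ⊔ B)
2. Hence b : (C ⊔ B): entailed.

Yes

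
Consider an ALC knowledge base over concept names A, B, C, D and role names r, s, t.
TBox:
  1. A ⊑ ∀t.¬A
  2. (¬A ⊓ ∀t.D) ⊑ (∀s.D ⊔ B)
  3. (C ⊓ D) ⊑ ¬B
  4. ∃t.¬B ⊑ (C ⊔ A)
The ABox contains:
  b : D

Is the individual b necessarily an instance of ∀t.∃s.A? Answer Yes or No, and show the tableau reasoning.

1. b : ∀t.∃s.A?  L(b) = {D} ∪ {∃t.∀s.¬A}
   open: L(b) ⊇ {D, ¬A, ¬C, ∀t.B, ∃t.¬D, …} (+ ∃-successors) — b ∉ ∀t.∃s.A possible
2. Hence b : ∀t.∃s.A: not entailed.

No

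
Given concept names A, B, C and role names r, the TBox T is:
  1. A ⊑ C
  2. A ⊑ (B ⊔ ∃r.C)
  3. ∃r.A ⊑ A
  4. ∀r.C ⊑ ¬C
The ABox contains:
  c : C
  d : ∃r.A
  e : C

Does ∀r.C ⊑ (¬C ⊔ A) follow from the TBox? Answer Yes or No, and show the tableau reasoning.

1. ∀r.C ⊑ (¬C ⊔ A)  ⇔  (∀r.C ⊓ (C ⊓ ¬A)) unsat w.r.t. T
   all branches close; clash {A, ¬A} at x₀
2. Hence ∀r.C ⊑ (¬C ⊔ A): entailed.

Yes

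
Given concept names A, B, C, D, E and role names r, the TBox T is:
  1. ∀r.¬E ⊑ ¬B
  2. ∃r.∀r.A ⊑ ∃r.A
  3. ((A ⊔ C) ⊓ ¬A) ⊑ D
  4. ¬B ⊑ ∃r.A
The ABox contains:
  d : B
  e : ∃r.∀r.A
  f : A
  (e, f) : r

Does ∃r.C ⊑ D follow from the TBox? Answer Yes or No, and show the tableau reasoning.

1. ∃r.C ⊑ D  ⇔  (∃r.C ⊓ ¬D) unsat w.r.t. T
   open: L(x₀) ⊇ {B, ¬A, ¬C, ¬D, ∀r.∃r.¬A, …} (+ ∃-successors)
2. Hence ∃r.C ⊑ D: not entailed.

No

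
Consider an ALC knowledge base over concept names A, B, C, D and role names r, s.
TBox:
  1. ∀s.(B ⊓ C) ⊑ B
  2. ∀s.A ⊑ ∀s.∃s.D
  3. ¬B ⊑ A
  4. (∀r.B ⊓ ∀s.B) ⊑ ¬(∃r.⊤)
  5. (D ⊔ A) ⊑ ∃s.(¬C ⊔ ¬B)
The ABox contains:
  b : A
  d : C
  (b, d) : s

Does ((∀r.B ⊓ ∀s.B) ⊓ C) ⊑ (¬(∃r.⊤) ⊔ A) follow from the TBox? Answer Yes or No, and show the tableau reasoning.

1. ((∀r.B ⊓ ∀s.B) ⊓ C) ⊑ (¬(∃r.⊤) ⊔ A)  ⇔  (((∀r.B ⊓ ∀s.B) ⊓ C) ⊓ (∃r.⊤ ⊓ ¬A)) unsat w.r.t. T
   all branches close; clash {A, ¬A} at x₀
2. Hence ((∀r.B ⊓ ∀s.B) ⊓ C) ⊑ (¬(∃r.⊤) ⊔ A): entailed.

Yes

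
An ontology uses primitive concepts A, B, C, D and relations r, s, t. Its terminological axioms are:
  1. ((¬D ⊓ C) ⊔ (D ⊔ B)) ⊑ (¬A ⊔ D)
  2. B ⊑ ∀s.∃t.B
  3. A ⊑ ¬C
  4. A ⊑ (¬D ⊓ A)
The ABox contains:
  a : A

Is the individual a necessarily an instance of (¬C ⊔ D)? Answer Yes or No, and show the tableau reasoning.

1. a : (¬C ⊔ D)?  L(a) = {A} ∪ {(C ⊓ ¬D)}
   clash {C, ¬C} at a — a ∈ (¬C ⊔ D)
2. Hence a : (¬C ⊔ D): entailed.

Yes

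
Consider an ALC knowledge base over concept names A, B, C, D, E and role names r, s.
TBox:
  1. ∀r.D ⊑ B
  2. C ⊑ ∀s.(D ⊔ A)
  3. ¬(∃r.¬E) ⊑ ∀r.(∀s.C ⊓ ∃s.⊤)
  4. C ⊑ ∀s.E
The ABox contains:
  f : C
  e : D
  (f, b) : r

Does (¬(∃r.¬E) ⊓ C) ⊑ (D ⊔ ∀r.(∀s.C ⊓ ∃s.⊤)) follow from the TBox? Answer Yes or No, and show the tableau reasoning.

1. (¬(∃r.¬E) ⊓ C) ⊑ (D ⊔ ∀r.(∀s.C ⊓ ∃s.⊤))  ⇔  ((∀r.E ⊓ C) ⊓ (¬D ⊓ ∃r.(∃s.¬C ⊔ ∀s.⊥))) unsat w.r.t. T
   all branches close; clash ⊥ at an ∃-successor
2. Hence (¬(∃r.¬E) ⊓ C) ⊑ (D ⊔ ∀r.(∀s.C ⊓ ∃s.⊤)): entailed.

Yes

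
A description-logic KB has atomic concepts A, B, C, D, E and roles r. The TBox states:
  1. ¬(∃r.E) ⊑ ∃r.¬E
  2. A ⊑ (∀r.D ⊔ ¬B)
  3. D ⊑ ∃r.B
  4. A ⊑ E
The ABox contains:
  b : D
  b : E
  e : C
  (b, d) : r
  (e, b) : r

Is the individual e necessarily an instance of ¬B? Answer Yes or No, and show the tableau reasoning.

No

1. e : ¬B?  L(e) = {C} ∪ {B}
   open: L(e) ⊇ {B, C, ¬A, ¬D, ∃r.E} (+ ∃-successors) — e ∉ ¬B possible
2. Hence e : ¬B: not entailed.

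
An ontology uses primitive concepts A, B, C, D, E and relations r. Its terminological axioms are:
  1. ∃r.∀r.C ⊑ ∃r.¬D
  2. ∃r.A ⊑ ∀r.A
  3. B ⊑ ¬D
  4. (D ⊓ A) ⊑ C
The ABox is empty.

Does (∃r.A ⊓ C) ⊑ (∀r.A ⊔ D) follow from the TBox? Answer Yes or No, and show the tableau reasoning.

Yes

1. (∃r.A ⊓ C) ⊑ (∀r.A ⊔ D)  ⇔  ((∃r.A ⊓ C) ⊓ (∃r.¬A ⊓ ¬D)) unsat w.r.t. T
   all branches close; clash {A, ¬A} at an ∃-successor
2. Hence (∃r.A ⊓ C) ⊑ (∀r.A ⊔ D): entailed.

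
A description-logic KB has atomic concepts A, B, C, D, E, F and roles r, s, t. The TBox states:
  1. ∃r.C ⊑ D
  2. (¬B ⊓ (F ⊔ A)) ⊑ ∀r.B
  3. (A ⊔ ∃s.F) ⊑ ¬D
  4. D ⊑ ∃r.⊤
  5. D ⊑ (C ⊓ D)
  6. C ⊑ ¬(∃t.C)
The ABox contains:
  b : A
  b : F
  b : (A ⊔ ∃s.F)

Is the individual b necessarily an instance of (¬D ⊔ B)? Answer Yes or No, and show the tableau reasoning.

1. b : (¬D ⊔ B)?  L(b) = {A, F, (A ⊔ ∃s.F)} ∪ {(D ⊓ ¬B)}
   clash {D, ¬D} at b — b ∈ (¬D ⊔ B)
2. Hence b : (¬D ⊔ B): entailed.

Yes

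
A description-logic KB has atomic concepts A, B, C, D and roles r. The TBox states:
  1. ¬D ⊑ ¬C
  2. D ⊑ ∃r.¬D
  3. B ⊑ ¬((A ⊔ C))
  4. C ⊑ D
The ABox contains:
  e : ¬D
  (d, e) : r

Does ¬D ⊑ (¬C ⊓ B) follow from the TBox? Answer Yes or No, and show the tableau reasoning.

No

1. ¬D ⊑ (¬C ⊓ B)  ⇔  (¬D ⊓ (C ⊔ ¬B)) unsat w.r.t. T
   apply at x₀: ¬D⊑¬C
   open: L(x₀) ⊇ {¬B, ¬C, ¬D}
2. Hence ¬D ⊑ (¬C ⊓ B): not entailed.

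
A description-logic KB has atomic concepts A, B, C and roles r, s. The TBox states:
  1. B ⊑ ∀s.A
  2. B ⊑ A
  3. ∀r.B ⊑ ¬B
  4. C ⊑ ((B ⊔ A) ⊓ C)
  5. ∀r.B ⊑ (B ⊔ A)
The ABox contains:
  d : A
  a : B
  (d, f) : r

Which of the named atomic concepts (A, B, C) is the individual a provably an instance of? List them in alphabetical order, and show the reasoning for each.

{A, B}

1. a : A?  L(a) = {B} ∪ {¬A}
   clash {A, ¬A} at a — a ∈ A
2. a : B?  L(a) = {B} ∪ {¬B}
   clash {B, ¬B} at a — a ∈ B
3. a : C?  L(a) = {B} ∪ {¬C}
   apply at a: B⊑∀s.A; B⊑A
   open: L(a) ⊇ {A, B, ¬C, ∀s.A, ∃r.¬B} (+ ∃-successors) — a ∉ C possible
4. Entailed for a: {A, B}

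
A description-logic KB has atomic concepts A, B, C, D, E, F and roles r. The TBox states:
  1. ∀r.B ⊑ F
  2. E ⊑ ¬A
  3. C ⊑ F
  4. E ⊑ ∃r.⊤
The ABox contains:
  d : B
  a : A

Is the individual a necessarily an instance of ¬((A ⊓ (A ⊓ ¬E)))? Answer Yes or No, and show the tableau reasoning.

1. a : ¬((A ⊓ (A ⊓ ¬E)))?  L(a) = {A} ∪ {(A ⊓ (A ⊓ ¬E))}
   open: L(a) ⊇ {A, ¬C, ¬E, ∃r.¬B} (+ ∃-successors) — a ∉ ¬((A ⊓ (A ⊓ ¬E))) possible
2. Hence a : ¬((A ⊓ (A ⊓ ¬E))): not entailed.

No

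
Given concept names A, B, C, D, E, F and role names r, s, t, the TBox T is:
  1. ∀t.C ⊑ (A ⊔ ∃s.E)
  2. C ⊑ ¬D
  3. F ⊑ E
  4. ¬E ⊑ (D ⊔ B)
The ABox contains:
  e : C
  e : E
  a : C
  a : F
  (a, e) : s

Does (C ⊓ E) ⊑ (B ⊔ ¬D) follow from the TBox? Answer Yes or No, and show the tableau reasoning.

1. (C ⊓ E) ⊑ (B ⊔ ¬D)  ⇔  ((C ⊓ E) ⊓ (¬B ⊓ D)) unsat w.r.t. T
   all branches close; clash {D, ¬D} at x₀
2. Hence (C ⊓ E) ⊑ (B ⊔ ¬D): entailed.

Yes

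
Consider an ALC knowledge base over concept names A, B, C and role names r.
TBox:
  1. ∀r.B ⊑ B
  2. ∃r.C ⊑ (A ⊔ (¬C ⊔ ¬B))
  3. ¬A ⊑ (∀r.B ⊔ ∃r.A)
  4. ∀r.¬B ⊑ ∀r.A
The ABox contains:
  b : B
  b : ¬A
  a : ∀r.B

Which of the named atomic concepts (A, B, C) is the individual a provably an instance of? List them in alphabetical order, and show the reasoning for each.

{B}

1. a : A?  L(a) = {∀r.B} ∪ {¬A}
   apply at a: ∀r.B⊑B; ¬A⊑(∀r.B ⊔ ∃r.A)
   open: L(a) ⊇ {B, ¬A, ∀r.B, ∀r.¬C, ∃r.B} (+ ∃-successors) — a ∉ A possible
2. a : B?  L(a) = {∀r.B} ∪ {¬B}
   clash {B, ¬B} at a — a ∈ B
3. a : C?  L(a) = {∀r.B} ∪ {¬C}
   apply at a: ∀r.B⊑B
   open: L(a) ⊇ {A, B, ¬C, ∀r.B, ∀r.¬C, …} (+ ∃-successors) — a ∉ C possible
4. Entailed for a: {B}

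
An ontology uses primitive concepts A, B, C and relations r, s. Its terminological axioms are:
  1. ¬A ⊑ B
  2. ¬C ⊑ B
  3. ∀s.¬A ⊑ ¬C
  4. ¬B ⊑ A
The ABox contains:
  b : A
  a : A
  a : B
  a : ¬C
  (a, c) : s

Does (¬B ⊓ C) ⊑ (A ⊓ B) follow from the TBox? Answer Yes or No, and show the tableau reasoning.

1. (¬B ⊓ C) ⊑ (A ⊓ B)  ⇔  ((¬B ⊓ C) ⊓ (¬A ⊔ ¬B)) unsat w.r.t. T
   apply at x₀: ¬B⊑A
   open: L(x₀) ⊇ {A, C, ¬B, ∃s.A} (+ ∃-successors)
2. Hence (¬B ⊓ C) ⊑ (A ⊓ B): not entailed.

No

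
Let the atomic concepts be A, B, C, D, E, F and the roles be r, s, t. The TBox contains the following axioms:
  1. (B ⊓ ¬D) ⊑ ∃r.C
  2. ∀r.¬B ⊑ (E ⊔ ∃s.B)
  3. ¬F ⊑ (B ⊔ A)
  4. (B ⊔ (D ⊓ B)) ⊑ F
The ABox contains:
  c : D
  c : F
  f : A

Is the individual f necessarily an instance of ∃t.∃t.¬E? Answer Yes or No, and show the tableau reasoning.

No

1. f : ∃t.∃t.¬E?  L(f) = {A} ∪ {∀t.∀t.E}
   open: L(f) ⊇ {A, F, ¬B, ∀t.∀t.E, ∃r.B} (+ ∃-successors) — f ∉ ∃t.∃t.¬E possible
2. Hence f : ∃t.∃t.¬E: not entailed.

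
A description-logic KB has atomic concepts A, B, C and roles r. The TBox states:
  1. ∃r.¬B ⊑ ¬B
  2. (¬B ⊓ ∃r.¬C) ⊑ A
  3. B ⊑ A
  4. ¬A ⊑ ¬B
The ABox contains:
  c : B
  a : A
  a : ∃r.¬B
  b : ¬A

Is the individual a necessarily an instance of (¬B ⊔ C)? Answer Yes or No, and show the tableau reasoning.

Yes

1. a : (¬B ⊔ C)?  L(a) = {A, ∃r.¬B} ∪ {(B ⊓ ¬C)}
   clash {B, ¬B} at a — a ∈ (¬B ⊔ C)
2. Hence a : (¬B ⊔ C): entailed.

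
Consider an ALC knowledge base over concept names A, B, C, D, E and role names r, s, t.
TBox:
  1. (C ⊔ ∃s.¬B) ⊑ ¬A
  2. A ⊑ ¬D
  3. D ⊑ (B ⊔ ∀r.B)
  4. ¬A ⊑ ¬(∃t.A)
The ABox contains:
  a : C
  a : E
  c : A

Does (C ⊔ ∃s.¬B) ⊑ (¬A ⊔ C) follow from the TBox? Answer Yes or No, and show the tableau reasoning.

1. (C ⊔ ∃s.¬B) ⊑ (¬A ⊔ C)  ⇔  ((C ⊔ ∃s.¬B) ⊓ (A ⊓ ¬C)) unsat w.r.t. T
   all branches close; clash {A, ¬A} at x₀
2. Hence (C ⊔ ∃s.¬B) ⊑ (¬A ⊔ C): entailed.

Yes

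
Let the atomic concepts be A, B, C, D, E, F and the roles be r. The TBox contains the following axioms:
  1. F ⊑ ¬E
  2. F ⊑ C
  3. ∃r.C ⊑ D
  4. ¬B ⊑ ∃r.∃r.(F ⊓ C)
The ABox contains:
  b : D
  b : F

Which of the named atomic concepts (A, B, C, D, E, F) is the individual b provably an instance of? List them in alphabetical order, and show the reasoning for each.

1. b : A?  L(b) = {D, F} ∪ {¬A}
   apply at b: F⊑¬E; F⊑C
   open: L(b) ⊇ {B, C, D, F, ¬A, …} — b ∉ A possible
2. b : B?  L(b) = {D, F} ∪ {¬B}
   apply at b: F⊑¬E; F⊑C; ¬B⊑∃r.∃r.(F ⊓ C)
   open: L(b) ⊇ {C, D, F, ¬B, ¬E, …} (+ ∃-successors) — b ∉ B possible
3. b : C?  L(b) = {D, F} ∪ {¬C}
   clash {C, ¬C} at b — b ∈ C
4. b : D?  L(b) = {D, F} ∪ {¬D}
   clash {D, ¬D} at b — b ∈ D
5. b : E?  L(b) = {D, F} ∪ {¬E}
   apply at b: F⊑C
   open: L(b) ⊇ {B, C, D, F, ¬E} — b ∉ E possible
6. b : F?  L(b) = {D, F} ∪ {¬F}
   clash {F, ¬F} at b — b ∈ F
7. Entailed for b: {C, D, F}

{C, D, F}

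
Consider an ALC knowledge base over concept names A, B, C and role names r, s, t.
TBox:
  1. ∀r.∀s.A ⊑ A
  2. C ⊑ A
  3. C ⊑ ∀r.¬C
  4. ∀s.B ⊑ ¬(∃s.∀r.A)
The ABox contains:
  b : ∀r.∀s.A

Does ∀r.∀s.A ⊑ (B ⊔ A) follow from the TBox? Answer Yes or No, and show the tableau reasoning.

1. ∀r.∀s.A ⊑ (B ⊔ A)  ⇔  (∀r.∀s.A ⊓ (¬B ⊓ ¬A)) unsat w.r.t. T
   all branches close; clash {A, ¬A} at x₀
2. Hence ∀r.∀s.A ⊑ (B ⊔ A): entailed.

Yes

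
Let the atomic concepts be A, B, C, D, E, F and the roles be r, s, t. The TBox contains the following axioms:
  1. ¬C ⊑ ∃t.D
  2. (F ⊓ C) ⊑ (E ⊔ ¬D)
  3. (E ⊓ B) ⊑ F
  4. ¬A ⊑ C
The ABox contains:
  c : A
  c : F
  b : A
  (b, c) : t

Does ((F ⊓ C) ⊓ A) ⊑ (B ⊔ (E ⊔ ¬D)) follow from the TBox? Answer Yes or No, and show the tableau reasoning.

Yes

1. ((F ⊓ C) ⊓ A) ⊑ (B ⊔ (E ⊔ ¬D))  ⇔  (((F ⊓ C) ⊓ A) ⊓ (¬B ⊓ (¬E ⊓ D))) unsat w.r.t. T
   all branches close; clash {D, ¬D} at x₀
2. Hence ((F ⊓ C) ⊓ A) ⊑ (B ⊔ (E ⊔ ¬D)): entailed.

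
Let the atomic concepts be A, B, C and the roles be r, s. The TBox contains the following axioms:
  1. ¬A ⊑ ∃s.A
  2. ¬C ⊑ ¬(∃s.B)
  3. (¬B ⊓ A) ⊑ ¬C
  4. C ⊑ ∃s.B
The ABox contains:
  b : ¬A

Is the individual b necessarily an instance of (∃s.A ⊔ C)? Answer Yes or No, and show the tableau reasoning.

Yes

1. b : (∃s.A ⊔ C)?  L(b) = {¬A} ∪ {(∀s.¬A ⊓ ¬C)}
   clash {A, ¬A} at an ∃-successor — b ∈ (∃s.A ⊔ C)
2. Hence b : (∃s.A ⊔ C): entailed.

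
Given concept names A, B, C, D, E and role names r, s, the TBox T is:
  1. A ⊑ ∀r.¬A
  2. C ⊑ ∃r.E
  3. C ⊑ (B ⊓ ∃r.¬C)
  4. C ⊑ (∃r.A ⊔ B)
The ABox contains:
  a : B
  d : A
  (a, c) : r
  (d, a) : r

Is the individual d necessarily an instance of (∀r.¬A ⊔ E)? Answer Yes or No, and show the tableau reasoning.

Yes

1. d : (∀r.¬A ⊔ E)?  L(d) = {A} ∪ {(∃r.A ⊓ ¬E)}
   clash {A, ¬A} at an ∃-successor — d ∈ (∀r.¬A ⊔ E)
2. Hence d : (∀r.¬A ⊔ E): entailed.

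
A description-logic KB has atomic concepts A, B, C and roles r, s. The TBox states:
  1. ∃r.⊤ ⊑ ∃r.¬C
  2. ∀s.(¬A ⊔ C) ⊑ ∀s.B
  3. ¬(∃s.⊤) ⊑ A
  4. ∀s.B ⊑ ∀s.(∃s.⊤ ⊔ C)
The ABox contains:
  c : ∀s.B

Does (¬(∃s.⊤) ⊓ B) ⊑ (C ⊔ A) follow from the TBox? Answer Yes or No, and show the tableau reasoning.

Yes

1. (¬(∃s.⊤) ⊓ B) ⊑ (C ⊔ A)  ⇔  ((∀s.⊥ ⊓ B) ⊓ (¬C ⊓ ¬A)) unsat w.r.t. T
   all branches close; clash {A, ¬A} at x₀
2. Hence (¬(∃s.⊤) ⊓ B) ⊑ (C ⊔ A): entailed.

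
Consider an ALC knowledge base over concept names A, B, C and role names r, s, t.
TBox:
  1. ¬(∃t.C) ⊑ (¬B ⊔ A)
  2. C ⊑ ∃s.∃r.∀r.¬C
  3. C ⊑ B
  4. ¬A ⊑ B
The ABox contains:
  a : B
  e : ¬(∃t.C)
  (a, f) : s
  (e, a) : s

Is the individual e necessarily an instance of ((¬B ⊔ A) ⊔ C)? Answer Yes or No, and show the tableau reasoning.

Yes

1. e : ((¬B ⊔ A) ⊔ C)?  L(e) = {¬(∃t.C)} ∪ {((B ⊓ ¬A) ⊓ ¬C)}
   clash {A, ¬A} at e — e ∈ ((¬B ⊔ A) ⊔ C)
2. Hence e : ((¬B ⊔ A) ⊔ C): entailed.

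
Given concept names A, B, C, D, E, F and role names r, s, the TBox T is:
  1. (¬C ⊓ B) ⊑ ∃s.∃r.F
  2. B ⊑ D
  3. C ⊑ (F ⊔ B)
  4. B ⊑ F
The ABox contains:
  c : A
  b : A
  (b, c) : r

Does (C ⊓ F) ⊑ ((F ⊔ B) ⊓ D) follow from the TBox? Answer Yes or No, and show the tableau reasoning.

1. (C ⊓ F) ⊑ ((F ⊔ B) ⊓ D)  ⇔  ((C ⊓ F) ⊓ ((¬F ⊓ ¬B) ⊔ ¬D)) unsat w.r.t. T
   apply at x₀: C⊑(F ⊔ B)
   open: L(x₀) ⊇ {C, F, ¬B, ¬D}
2. Hence (C ⊓ F) ⊑ ((F ⊔ B) ⊓ D): not entailed.

No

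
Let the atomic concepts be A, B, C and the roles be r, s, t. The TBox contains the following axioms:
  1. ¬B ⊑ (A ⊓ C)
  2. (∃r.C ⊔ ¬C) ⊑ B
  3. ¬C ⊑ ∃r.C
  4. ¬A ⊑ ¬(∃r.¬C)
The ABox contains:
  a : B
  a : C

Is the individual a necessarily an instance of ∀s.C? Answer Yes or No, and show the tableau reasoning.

1. a : ∀s.C?  L(a) = {B, C} ∪ {∃s.¬C}
   open: L(a) ⊇ {A, B, C, ∃s.¬C} (+ ∃-successors) — a ∉ ∀s.C possible
2. Hence a : ∀s.C: not entailed.

No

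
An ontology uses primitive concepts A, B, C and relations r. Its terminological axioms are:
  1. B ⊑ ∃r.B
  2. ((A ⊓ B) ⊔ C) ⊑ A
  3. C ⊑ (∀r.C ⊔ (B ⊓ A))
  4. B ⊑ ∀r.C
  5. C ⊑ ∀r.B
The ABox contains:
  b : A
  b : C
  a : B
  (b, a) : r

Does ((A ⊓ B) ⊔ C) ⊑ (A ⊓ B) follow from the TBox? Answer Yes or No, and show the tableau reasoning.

1. ((A ⊓ B) ⊔ C) ⊑ (A ⊓ B)  ⇔  (((A ⊓ B) ⊔ C) ⊓ (¬A ⊔ ¬B)) unsat w.r.t. T
   apply at x₀: ((A ⊓ B) ⊔ C)⊑A
   open: L(x₀) ⊇ {A, C, ¬B, ∀r.B, ∀r.C}
2. Hence ((A ⊓ B) ⊔ C) ⊑ (A ⊓ B): not entailed.

No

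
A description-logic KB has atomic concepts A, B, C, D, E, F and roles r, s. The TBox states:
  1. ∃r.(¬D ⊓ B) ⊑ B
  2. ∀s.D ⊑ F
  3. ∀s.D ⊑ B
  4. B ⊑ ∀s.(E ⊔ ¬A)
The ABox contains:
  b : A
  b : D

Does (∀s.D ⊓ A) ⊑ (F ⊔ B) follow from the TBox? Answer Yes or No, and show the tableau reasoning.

1. (∀s.D ⊓ A) ⊑ (F ⊔ B)  ⇔  ((∀s.D ⊓ A) ⊓ (¬F ⊓ ¬B)) unsat w.r.t. T
   all branches close; clash {B, ¬B} at x₀
2. Hence (∀s.D ⊓ A) ⊑ (F ⊔ B): entailed.

Yes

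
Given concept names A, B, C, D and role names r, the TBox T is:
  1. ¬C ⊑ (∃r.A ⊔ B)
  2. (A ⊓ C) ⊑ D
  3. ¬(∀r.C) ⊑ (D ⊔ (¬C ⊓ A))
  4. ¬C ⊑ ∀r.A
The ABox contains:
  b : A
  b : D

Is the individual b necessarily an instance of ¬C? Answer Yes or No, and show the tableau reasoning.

1. b : ¬C?  L(b) = {A, D} ∪ {C}
   open: L(b) ⊇ {A, C, D, ∀r.C} — b ∉ ¬C possible
2. Hence b : ¬C: not entailed.

No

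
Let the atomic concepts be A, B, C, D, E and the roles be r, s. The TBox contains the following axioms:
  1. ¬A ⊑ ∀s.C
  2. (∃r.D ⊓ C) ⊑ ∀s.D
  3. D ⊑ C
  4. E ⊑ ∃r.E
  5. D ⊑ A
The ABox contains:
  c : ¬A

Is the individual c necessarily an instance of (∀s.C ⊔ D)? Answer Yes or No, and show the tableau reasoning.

Yes

1. c : (∀s.C ⊔ D)?  L(c) = {¬A} ∪ {(∃s.¬C ⊓ ¬D)}
   clash {C, ¬C} at an ∃-successor — c ∈ (∀s.C ⊔ D)
2. Hence c : (∀s.C ⊔ D): entailed.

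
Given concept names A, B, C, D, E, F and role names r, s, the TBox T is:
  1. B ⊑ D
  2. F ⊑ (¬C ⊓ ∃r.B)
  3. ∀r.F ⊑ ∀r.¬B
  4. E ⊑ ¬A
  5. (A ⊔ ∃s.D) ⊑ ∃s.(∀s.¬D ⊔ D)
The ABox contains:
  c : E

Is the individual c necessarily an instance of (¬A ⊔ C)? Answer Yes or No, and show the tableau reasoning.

1. c : (¬A ⊔ C)?  L(c) = {E} ∪ {(A ⊓ ¬C)}
   clash {A, ¬A} at c — c ∈ (¬A ⊔ C)
2. Hence c : (¬A ⊔ C): entailed.

Yes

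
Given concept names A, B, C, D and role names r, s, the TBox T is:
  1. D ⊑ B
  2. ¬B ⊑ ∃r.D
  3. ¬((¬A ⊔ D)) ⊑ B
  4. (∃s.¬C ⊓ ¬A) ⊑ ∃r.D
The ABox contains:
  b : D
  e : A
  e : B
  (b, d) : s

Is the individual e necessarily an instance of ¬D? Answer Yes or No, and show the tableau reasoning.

1. e : ¬D?  L(e) = {A, B} ∪ {D}
   open: L(e) ⊇ {A, B, D} — e ∉ ¬D possible
2. Hence e : ¬D: not entailed.

No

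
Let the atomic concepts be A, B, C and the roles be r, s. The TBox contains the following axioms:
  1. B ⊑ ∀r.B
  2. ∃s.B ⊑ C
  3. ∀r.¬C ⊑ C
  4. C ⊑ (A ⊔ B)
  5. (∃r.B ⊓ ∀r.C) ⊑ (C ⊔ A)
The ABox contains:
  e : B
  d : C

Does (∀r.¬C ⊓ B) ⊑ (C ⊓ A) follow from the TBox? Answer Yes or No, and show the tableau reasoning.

No

1. (∀r.¬C ⊓ B) ⊑ (C ⊓ A)  ⇔  ((∀r.¬C ⊓ B) ⊓ (¬C ⊔ ¬A)) unsat w.r.t. T
   apply at x₀: B⊑∀r.B; ∀r.¬C⊑C
   open: L(x₀) ⊇ {B, C, ¬A, ∀r.B, ∀r.¬B, …}
2. Hence (∀r.¬C ⊓ B) ⊑ (C ⊓ A): not entailed.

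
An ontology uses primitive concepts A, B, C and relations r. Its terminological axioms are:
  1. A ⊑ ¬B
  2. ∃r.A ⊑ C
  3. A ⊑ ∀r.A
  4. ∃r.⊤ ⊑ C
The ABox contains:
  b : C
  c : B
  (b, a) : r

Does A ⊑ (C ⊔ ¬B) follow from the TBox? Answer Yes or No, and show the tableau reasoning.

1. A ⊑ (C ⊔ ¬B)  ⇔  (A ⊓ (¬C ⊓ B)) unsat w.r.t. T
   all branches close; clash {B, ¬B} at x₀
2. Hence A ⊑ (C ⊔ ¬B): entailed.

Yes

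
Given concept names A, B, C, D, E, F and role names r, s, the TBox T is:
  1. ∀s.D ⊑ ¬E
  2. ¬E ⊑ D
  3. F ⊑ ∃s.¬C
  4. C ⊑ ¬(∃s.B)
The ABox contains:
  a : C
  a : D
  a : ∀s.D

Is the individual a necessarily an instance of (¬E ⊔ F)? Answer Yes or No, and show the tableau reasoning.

Yes

1. a : (¬E ⊔ F)?  L(a) = {C, D, ∀s.D} ∪ {(E ⊓ ¬F)}
   clash {E, ¬E} at a — a ∈ (¬E ⊔ F)
2. Hence a : (¬E ⊔ F): entailed.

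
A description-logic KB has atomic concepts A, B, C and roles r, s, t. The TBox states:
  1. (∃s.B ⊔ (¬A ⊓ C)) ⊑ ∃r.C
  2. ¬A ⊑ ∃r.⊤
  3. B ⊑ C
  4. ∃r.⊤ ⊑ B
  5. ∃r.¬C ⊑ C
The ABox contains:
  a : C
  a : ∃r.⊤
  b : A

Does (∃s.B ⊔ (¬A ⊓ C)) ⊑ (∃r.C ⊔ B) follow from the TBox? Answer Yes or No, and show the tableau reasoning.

Yes

1. (∃s.B ⊔ (¬A ⊓ C)) ⊑ (∃r.C ⊔ B)  ⇔  ((∃s.B ⊔ (¬A ⊓ C)) ⊓ (∀r.¬C ⊓ ¬B)) unsat w.r.t. T
   all branches close; clash {B, ¬B} at x₀
2. Hence (∃s.B ⊔ (¬A ⊓ C)) ⊑ (∃r.C ⊔ B): entailed.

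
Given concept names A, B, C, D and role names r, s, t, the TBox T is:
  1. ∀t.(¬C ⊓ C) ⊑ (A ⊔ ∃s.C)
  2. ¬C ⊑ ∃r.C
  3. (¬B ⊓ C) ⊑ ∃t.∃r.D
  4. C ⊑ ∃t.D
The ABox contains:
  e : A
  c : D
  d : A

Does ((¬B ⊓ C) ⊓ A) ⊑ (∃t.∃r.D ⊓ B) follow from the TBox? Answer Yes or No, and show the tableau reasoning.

1. ((¬B ⊓ C) ⊓ A) ⊑ (∃t.∃r.D ⊓ B)  ⇔  (((¬B ⊓ C) ⊓ A) ⊓ (∀t.∀r.¬D ⊔ ¬B)) unsat w.r.t. T
   apply at x₀: (¬B ⊓ C)⊑∃t.∃r.D; C⊑∃t.D
   open: L(x₀) ⊇ {A, C, ¬B, ∃t.(C ⊔ ¬C), ∃t.D, …} (+ ∃-successors)
2. Hence ((¬B ⊓ C) ⊓ A) ⊑ (∃t.∃r.D ⊓ B): not entailed.

No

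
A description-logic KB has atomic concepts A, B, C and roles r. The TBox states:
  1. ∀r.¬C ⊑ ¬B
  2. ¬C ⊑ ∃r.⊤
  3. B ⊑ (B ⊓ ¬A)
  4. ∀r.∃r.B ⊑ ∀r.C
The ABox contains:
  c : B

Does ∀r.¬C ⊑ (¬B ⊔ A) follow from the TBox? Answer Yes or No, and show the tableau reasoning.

Yes

1. ∀r.¬C ⊑ (¬B ⊔ A)  ⇔  (∀r.¬C ⊓ (B ⊓ ¬A)) unsat w.r.t. T
   all branches close; clash {B, ¬B} at x₀
2. Hence ∀r.¬C ⊑ (¬B ⊔ A): entailed.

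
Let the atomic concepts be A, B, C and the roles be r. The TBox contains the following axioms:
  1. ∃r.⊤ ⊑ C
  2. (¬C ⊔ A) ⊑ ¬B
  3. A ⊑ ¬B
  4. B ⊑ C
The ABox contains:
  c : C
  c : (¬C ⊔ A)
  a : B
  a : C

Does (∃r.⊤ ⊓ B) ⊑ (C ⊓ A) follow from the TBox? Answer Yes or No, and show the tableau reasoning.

1. (∃r.⊤ ⊓ B) ⊑ (C ⊓ A)  ⇔  ((∃r.⊤ ⊓ B) ⊓ (¬C ⊔ ¬A)) unsat w.r.t. T
   apply at x₀: ∃r.⊤⊑C; B⊑C
   open: L(x₀) ⊇ {B, C, ¬A, ∃r.⊤} (+ ∃-successors)
2. Hence (∃r.⊤ ⊓ B) ⊑ (C ⊓ A): not entailed.

No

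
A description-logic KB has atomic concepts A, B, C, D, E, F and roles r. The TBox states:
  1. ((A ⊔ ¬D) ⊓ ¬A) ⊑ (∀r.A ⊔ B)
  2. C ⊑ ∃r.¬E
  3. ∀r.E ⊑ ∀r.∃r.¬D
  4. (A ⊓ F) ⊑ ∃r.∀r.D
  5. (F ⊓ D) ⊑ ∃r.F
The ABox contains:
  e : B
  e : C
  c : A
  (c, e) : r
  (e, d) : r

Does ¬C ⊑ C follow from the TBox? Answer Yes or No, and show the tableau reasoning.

No

1. ¬C ⊑ C  ⇔  (¬C ⊓ ¬C) unsat w.r.t. T
   open: L(x₀) ⊇ {D, ¬A, ¬C, ¬F, ∃r.¬E} (+ ∃-successors)
2. Hence ¬C ⊑ C: not entailed.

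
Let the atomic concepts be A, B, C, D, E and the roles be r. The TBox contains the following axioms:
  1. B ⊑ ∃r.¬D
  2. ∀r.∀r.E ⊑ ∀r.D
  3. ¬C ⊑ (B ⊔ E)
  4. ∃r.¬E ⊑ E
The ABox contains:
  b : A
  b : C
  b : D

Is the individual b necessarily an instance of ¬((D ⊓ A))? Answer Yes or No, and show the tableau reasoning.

No

1. b : ¬((D ⊓ A))?  L(b) = {A, C, D} ∪ {(D ⊓ A)}
   open: L(b) ⊇ {A, C, D, ¬B, ∀r.E, …} (+ ∃-successors) — b ∉ ¬((D ⊓ A)) possible
2. Hence b : ¬((D ⊓ A)): not entailed.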